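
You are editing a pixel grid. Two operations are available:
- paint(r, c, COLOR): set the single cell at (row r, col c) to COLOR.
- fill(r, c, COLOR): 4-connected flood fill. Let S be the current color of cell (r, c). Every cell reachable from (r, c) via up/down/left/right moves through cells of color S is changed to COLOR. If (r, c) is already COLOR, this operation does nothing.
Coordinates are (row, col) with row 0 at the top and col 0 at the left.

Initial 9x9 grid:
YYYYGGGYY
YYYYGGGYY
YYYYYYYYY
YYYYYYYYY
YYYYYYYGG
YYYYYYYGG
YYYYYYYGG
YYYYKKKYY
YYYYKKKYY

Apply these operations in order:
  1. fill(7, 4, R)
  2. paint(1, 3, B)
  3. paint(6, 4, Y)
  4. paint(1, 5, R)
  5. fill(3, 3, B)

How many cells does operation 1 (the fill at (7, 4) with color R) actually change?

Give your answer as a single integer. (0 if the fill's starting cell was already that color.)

Answer: 6

Derivation:
After op 1 fill(7,4,R) [6 cells changed]:
YYYYGGGYY
YYYYGGGYY
YYYYYYYYY
YYYYYYYYY
YYYYYYYGG
YYYYYYYGG
YYYYYYYGG
YYYYRRRYY
YYYYRRRYY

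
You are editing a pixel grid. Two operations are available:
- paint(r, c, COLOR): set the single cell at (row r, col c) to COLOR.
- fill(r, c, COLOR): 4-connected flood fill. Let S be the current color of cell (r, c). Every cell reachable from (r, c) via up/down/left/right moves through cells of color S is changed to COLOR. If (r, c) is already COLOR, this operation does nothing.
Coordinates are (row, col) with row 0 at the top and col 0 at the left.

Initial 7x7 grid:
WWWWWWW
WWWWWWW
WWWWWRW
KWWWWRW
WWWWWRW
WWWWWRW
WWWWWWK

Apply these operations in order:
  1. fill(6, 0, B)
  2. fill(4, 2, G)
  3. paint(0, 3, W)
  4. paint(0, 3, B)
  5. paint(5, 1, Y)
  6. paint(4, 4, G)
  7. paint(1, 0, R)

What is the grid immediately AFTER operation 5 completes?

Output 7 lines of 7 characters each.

Answer: GGGBGGG
GGGGGGG
GGGGGRG
KGGGGRG
GGGGGRG
GYGGGRG
GGGGGGK

Derivation:
After op 1 fill(6,0,B) [43 cells changed]:
BBBBBBB
BBBBBBB
BBBBBRB
KBBBBRB
BBBBBRB
BBBBBRB
BBBBBBK
After op 2 fill(4,2,G) [43 cells changed]:
GGGGGGG
GGGGGGG
GGGGGRG
KGGGGRG
GGGGGRG
GGGGGRG
GGGGGGK
After op 3 paint(0,3,W):
GGGWGGG
GGGGGGG
GGGGGRG
KGGGGRG
GGGGGRG
GGGGGRG
GGGGGGK
After op 4 paint(0,3,B):
GGGBGGG
GGGGGGG
GGGGGRG
KGGGGRG
GGGGGRG
GGGGGRG
GGGGGGK
After op 5 paint(5,1,Y):
GGGBGGG
GGGGGGG
GGGGGRG
KGGGGRG
GGGGGRG
GYGGGRG
GGGGGGK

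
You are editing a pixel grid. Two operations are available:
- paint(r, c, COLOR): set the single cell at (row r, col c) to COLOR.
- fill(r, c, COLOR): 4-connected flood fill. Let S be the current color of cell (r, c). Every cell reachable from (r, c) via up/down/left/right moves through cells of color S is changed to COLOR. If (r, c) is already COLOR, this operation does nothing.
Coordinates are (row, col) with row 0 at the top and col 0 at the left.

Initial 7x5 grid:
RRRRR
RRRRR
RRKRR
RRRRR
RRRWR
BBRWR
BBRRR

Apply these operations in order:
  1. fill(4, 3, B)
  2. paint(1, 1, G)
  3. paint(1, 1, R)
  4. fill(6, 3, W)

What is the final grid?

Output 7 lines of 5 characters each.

Answer: WWWWW
WWWWW
WWKWW
WWWWW
WWWBW
BBWBW
BBWWW

Derivation:
After op 1 fill(4,3,B) [2 cells changed]:
RRRRR
RRRRR
RRKRR
RRRRR
RRRBR
BBRBR
BBRRR
After op 2 paint(1,1,G):
RRRRR
RGRRR
RRKRR
RRRRR
RRRBR
BBRBR
BBRRR
After op 3 paint(1,1,R):
RRRRR
RRRRR
RRKRR
RRRRR
RRRBR
BBRBR
BBRRR
After op 4 fill(6,3,W) [28 cells changed]:
WWWWW
WWWWW
WWKWW
WWWWW
WWWBW
BBWBW
BBWWW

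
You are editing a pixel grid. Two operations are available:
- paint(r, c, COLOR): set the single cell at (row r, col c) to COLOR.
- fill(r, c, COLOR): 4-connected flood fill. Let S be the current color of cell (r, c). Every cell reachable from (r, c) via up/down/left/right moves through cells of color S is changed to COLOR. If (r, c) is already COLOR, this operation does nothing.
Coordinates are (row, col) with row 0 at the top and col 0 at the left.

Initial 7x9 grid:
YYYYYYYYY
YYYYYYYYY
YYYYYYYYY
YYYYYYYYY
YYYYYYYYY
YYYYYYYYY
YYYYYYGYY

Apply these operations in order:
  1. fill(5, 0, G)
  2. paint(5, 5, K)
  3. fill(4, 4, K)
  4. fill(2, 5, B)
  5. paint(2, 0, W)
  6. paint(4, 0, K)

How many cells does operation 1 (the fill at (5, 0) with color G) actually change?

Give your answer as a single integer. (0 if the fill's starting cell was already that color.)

Answer: 62

Derivation:
After op 1 fill(5,0,G) [62 cells changed]:
GGGGGGGGG
GGGGGGGGG
GGGGGGGGG
GGGGGGGGG
GGGGGGGGG
GGGGGGGGG
GGGGGGGGG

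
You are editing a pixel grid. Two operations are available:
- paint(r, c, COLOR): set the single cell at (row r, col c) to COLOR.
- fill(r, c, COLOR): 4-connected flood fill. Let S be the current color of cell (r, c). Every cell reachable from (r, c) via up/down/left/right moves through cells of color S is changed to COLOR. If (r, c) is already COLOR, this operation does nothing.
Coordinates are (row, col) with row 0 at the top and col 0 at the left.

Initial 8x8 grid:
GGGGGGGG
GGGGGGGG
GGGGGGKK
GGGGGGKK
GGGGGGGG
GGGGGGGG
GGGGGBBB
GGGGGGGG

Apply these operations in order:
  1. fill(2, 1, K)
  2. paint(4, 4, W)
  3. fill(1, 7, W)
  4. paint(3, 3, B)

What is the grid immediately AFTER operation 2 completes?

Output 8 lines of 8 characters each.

Answer: KKKKKKKK
KKKKKKKK
KKKKKKKK
KKKKKKKK
KKKKWKKK
KKKKKKKK
KKKKKBBB
KKKKKKKK

Derivation:
After op 1 fill(2,1,K) [57 cells changed]:
KKKKKKKK
KKKKKKKK
KKKKKKKK
KKKKKKKK
KKKKKKKK
KKKKKKKK
KKKKKBBB
KKKKKKKK
After op 2 paint(4,4,W):
KKKKKKKK
KKKKKKKK
KKKKKKKK
KKKKKKKK
KKKKWKKK
KKKKKKKK
KKKKKBBB
KKKKKKKK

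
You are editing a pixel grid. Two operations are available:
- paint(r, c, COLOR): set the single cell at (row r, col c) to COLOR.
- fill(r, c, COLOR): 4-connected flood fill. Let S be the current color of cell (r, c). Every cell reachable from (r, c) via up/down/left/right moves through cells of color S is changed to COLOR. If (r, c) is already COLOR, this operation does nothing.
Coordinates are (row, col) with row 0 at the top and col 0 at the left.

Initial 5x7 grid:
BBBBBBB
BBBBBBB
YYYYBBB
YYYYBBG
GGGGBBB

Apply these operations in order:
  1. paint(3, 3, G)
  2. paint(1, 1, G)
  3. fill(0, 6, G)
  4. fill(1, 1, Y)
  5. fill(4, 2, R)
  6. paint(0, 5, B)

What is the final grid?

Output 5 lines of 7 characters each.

After op 1 paint(3,3,G):
BBBBBBB
BBBBBBB
YYYYBBB
YYYGBBG
GGGGBBB
After op 2 paint(1,1,G):
BBBBBBB
BGBBBBB
YYYYBBB
YYYGBBG
GGGGBBB
After op 3 fill(0,6,G) [21 cells changed]:
GGGGGGG
GGGGGGG
YYYYGGG
YYYGGGG
GGGGGGG
After op 4 fill(1,1,Y) [28 cells changed]:
YYYYYYY
YYYYYYY
YYYYYYY
YYYYYYY
YYYYYYY
After op 5 fill(4,2,R) [35 cells changed]:
RRRRRRR
RRRRRRR
RRRRRRR
RRRRRRR
RRRRRRR
After op 6 paint(0,5,B):
RRRRRBR
RRRRRRR
RRRRRRR
RRRRRRR
RRRRRRR

Answer: RRRRRBR
RRRRRRR
RRRRRRR
RRRRRRR
RRRRRRR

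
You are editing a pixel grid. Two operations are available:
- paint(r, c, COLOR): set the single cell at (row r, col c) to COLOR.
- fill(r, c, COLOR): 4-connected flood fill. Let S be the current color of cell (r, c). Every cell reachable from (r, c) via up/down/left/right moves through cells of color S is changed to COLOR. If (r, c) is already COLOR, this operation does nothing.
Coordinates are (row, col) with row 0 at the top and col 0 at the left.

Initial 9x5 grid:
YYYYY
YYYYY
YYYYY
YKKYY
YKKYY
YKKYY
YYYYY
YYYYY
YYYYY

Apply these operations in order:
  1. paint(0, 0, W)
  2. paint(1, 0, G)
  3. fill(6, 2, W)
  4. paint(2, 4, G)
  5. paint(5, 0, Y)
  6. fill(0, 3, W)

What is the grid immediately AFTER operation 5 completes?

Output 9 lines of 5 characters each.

After op 1 paint(0,0,W):
WYYYY
YYYYY
YYYYY
YKKYY
YKKYY
YKKYY
YYYYY
YYYYY
YYYYY
After op 2 paint(1,0,G):
WYYYY
GYYYY
YYYYY
YKKYY
YKKYY
YKKYY
YYYYY
YYYYY
YYYYY
After op 3 fill(6,2,W) [37 cells changed]:
WWWWW
GWWWW
WWWWW
WKKWW
WKKWW
WKKWW
WWWWW
WWWWW
WWWWW
After op 4 paint(2,4,G):
WWWWW
GWWWW
WWWWG
WKKWW
WKKWW
WKKWW
WWWWW
WWWWW
WWWWW
After op 5 paint(5,0,Y):
WWWWW
GWWWW
WWWWG
WKKWW
WKKWW
YKKWW
WWWWW
WWWWW
WWWWW

Answer: WWWWW
GWWWW
WWWWG
WKKWW
WKKWW
YKKWW
WWWWW
WWWWW
WWWWW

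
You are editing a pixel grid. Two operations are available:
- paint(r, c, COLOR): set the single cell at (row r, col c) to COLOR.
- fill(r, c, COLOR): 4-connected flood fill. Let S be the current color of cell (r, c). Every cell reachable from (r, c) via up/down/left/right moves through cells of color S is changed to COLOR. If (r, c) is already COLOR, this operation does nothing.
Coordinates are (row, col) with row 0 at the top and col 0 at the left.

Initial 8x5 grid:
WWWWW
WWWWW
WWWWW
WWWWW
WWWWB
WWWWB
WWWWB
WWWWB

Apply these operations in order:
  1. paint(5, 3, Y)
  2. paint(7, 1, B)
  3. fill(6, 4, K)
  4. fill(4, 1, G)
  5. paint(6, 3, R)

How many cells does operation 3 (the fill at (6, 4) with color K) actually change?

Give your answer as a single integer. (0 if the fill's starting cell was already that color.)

After op 1 paint(5,3,Y):
WWWWW
WWWWW
WWWWW
WWWWW
WWWWB
WWWYB
WWWWB
WWWWB
After op 2 paint(7,1,B):
WWWWW
WWWWW
WWWWW
WWWWW
WWWWB
WWWYB
WWWWB
WBWWB
After op 3 fill(6,4,K) [4 cells changed]:
WWWWW
WWWWW
WWWWW
WWWWW
WWWWK
WWWYK
WWWWK
WBWWK

Answer: 4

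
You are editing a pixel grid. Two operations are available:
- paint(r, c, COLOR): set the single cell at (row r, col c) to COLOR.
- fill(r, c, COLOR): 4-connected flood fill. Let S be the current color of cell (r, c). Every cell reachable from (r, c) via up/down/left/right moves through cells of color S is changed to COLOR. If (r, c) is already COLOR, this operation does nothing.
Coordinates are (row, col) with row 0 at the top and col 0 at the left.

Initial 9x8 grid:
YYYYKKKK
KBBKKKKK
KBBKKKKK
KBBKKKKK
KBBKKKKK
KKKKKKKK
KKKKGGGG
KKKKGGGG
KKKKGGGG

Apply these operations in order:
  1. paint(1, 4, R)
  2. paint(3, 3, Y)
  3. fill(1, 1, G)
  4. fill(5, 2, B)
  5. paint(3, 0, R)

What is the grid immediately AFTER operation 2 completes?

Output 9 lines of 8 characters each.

After op 1 paint(1,4,R):
YYYYKKKK
KBBKRKKK
KBBKKKKK
KBBKKKKK
KBBKKKKK
KKKKKKKK
KKKKGGGG
KKKKGGGG
KKKKGGGG
After op 2 paint(3,3,Y):
YYYYKKKK
KBBKRKKK
KBBKKKKK
KBBYKKKK
KBBKKKKK
KKKKKKKK
KKKKGGGG
KKKKGGGG
KKKKGGGG

Answer: YYYYKKKK
KBBKRKKK
KBBKKKKK
KBBYKKKK
KBBKKKKK
KKKKKKKK
KKKKGGGG
KKKKGGGG
KKKKGGGG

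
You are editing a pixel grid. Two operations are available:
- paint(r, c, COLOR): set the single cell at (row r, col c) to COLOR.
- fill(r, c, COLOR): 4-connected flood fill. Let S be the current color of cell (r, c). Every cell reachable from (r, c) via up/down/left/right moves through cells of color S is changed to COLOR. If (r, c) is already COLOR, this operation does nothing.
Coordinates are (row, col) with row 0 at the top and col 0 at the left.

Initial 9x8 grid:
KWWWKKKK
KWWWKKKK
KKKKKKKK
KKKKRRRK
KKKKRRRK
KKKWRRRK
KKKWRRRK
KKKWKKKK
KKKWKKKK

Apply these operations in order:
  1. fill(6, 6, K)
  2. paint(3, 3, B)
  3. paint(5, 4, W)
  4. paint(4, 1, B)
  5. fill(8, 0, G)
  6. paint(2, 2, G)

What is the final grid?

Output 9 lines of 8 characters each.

Answer: GWWWGGGG
GWWWGGGG
GGGGGGGG
GGGBGGGG
GBGGGGGG
GGGWWGGG
GGGWGGGG
GGGWGGGG
GGGWGGGG

Derivation:
After op 1 fill(6,6,K) [12 cells changed]:
KWWWKKKK
KWWWKKKK
KKKKKKKK
KKKKKKKK
KKKKKKKK
KKKWKKKK
KKKWKKKK
KKKWKKKK
KKKWKKKK
After op 2 paint(3,3,B):
KWWWKKKK
KWWWKKKK
KKKKKKKK
KKKBKKKK
KKKKKKKK
KKKWKKKK
KKKWKKKK
KKKWKKKK
KKKWKKKK
After op 3 paint(5,4,W):
KWWWKKKK
KWWWKKKK
KKKKKKKK
KKKBKKKK
KKKKKKKK
KKKWWKKK
KKKWKKKK
KKKWKKKK
KKKWKKKK
After op 4 paint(4,1,B):
KWWWKKKK
KWWWKKKK
KKKKKKKK
KKKBKKKK
KBKKKKKK
KKKWWKKK
KKKWKKKK
KKKWKKKK
KKKWKKKK
After op 5 fill(8,0,G) [59 cells changed]:
GWWWGGGG
GWWWGGGG
GGGGGGGG
GGGBGGGG
GBGGGGGG
GGGWWGGG
GGGWGGGG
GGGWGGGG
GGGWGGGG
After op 6 paint(2,2,G):
GWWWGGGG
GWWWGGGG
GGGGGGGG
GGGBGGGG
GBGGGGGG
GGGWWGGG
GGGWGGGG
GGGWGGGG
GGGWGGGG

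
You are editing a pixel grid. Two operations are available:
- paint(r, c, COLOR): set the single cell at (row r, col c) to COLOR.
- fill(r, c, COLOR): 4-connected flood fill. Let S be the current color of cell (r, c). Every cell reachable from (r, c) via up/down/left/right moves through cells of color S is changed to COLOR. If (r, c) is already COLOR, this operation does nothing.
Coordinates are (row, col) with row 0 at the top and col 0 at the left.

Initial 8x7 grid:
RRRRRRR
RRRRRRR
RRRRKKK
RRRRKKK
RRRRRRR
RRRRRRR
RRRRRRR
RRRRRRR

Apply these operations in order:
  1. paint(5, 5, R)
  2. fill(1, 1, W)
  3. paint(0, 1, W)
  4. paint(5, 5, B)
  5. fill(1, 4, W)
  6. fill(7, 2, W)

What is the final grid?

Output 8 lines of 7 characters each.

After op 1 paint(5,5,R):
RRRRRRR
RRRRRRR
RRRRKKK
RRRRKKK
RRRRRRR
RRRRRRR
RRRRRRR
RRRRRRR
After op 2 fill(1,1,W) [50 cells changed]:
WWWWWWW
WWWWWWW
WWWWKKK
WWWWKKK
WWWWWWW
WWWWWWW
WWWWWWW
WWWWWWW
After op 3 paint(0,1,W):
WWWWWWW
WWWWWWW
WWWWKKK
WWWWKKK
WWWWWWW
WWWWWWW
WWWWWWW
WWWWWWW
After op 4 paint(5,5,B):
WWWWWWW
WWWWWWW
WWWWKKK
WWWWKKK
WWWWWWW
WWWWWBW
WWWWWWW
WWWWWWW
After op 5 fill(1,4,W) [0 cells changed]:
WWWWWWW
WWWWWWW
WWWWKKK
WWWWKKK
WWWWWWW
WWWWWBW
WWWWWWW
WWWWWWW
After op 6 fill(7,2,W) [0 cells changed]:
WWWWWWW
WWWWWWW
WWWWKKK
WWWWKKK
WWWWWWW
WWWWWBW
WWWWWWW
WWWWWWW

Answer: WWWWWWW
WWWWWWW
WWWWKKK
WWWWKKK
WWWWWWW
WWWWWBW
WWWWWWW
WWWWWWW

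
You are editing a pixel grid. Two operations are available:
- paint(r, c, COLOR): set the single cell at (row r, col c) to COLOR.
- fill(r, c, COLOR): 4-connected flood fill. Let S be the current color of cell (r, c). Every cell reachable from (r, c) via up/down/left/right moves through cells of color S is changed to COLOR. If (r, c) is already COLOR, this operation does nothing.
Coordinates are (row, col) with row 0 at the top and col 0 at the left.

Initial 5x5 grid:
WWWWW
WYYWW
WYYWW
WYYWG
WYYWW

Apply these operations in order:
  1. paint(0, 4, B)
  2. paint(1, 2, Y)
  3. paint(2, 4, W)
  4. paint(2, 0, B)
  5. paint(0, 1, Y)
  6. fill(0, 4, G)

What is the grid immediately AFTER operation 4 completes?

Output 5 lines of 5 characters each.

Answer: WWWWB
WYYWW
BYYWW
WYYWG
WYYWW

Derivation:
After op 1 paint(0,4,B):
WWWWB
WYYWW
WYYWW
WYYWG
WYYWW
After op 2 paint(1,2,Y):
WWWWB
WYYWW
WYYWW
WYYWG
WYYWW
After op 3 paint(2,4,W):
WWWWB
WYYWW
WYYWW
WYYWG
WYYWW
After op 4 paint(2,0,B):
WWWWB
WYYWW
BYYWW
WYYWG
WYYWW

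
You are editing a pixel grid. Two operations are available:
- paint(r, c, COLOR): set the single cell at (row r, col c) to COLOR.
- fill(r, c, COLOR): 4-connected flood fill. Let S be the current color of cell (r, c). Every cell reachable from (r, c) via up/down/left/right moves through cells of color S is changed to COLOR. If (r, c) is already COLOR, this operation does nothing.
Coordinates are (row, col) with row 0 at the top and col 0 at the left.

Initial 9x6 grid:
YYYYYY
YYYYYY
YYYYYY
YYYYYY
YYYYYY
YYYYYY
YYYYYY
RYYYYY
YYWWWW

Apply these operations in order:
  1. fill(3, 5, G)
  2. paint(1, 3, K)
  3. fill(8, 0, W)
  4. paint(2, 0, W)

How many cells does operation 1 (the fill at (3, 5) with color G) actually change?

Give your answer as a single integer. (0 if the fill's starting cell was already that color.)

Answer: 49

Derivation:
After op 1 fill(3,5,G) [49 cells changed]:
GGGGGG
GGGGGG
GGGGGG
GGGGGG
GGGGGG
GGGGGG
GGGGGG
RGGGGG
GGWWWW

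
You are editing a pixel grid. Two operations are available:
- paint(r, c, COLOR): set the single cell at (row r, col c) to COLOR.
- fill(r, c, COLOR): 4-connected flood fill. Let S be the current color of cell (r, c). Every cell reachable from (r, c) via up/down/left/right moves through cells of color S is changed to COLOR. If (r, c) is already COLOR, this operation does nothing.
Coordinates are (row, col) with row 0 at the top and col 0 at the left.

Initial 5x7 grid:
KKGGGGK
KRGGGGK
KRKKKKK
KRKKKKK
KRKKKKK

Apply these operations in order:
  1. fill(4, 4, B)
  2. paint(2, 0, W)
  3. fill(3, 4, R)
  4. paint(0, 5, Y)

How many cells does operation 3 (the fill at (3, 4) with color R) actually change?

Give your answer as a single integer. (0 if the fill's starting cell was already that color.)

Answer: 17

Derivation:
After op 1 fill(4,4,B) [17 cells changed]:
KKGGGGB
KRGGGGB
KRBBBBB
KRBBBBB
KRBBBBB
After op 2 paint(2,0,W):
KKGGGGB
KRGGGGB
WRBBBBB
KRBBBBB
KRBBBBB
After op 3 fill(3,4,R) [17 cells changed]:
KKGGGGR
KRGGGGR
WRRRRRR
KRRRRRR
KRRRRRR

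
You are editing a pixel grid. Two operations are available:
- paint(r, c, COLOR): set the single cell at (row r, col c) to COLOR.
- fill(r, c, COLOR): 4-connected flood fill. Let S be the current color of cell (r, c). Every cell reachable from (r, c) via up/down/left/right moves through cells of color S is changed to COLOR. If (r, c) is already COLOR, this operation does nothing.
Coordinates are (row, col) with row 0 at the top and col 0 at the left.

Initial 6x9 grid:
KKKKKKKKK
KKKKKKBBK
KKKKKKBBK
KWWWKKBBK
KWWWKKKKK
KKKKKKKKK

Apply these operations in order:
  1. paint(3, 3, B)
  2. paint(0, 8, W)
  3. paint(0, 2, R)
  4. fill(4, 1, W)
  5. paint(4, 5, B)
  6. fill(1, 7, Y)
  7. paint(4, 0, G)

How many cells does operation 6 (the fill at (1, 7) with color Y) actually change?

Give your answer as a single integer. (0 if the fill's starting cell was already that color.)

After op 1 paint(3,3,B):
KKKKKKKKK
KKKKKKBBK
KKKKKKBBK
KWWBKKBBK
KWWWKKKKK
KKKKKKKKK
After op 2 paint(0,8,W):
KKKKKKKKW
KKKKKKBBK
KKKKKKBBK
KWWBKKBBK
KWWWKKKKK
KKKKKKKKK
After op 3 paint(0,2,R):
KKRKKKKKW
KKKKKKBBK
KKKKKKBBK
KWWBKKBBK
KWWWKKKKK
KKKKKKKKK
After op 4 fill(4,1,W) [0 cells changed]:
KKRKKKKKW
KKKKKKBBK
KKKKKKBBK
KWWBKKBBK
KWWWKKKKK
KKKKKKKKK
After op 5 paint(4,5,B):
KKRKKKKKW
KKKKKKBBK
KKKKKKBBK
KWWBKKBBK
KWWWKBKKK
KKKKKKKKK
After op 6 fill(1,7,Y) [6 cells changed]:
KKRKKKKKW
KKKKKKYYK
KKKKKKYYK
KWWBKKYYK
KWWWKBKKK
KKKKKKKKK

Answer: 6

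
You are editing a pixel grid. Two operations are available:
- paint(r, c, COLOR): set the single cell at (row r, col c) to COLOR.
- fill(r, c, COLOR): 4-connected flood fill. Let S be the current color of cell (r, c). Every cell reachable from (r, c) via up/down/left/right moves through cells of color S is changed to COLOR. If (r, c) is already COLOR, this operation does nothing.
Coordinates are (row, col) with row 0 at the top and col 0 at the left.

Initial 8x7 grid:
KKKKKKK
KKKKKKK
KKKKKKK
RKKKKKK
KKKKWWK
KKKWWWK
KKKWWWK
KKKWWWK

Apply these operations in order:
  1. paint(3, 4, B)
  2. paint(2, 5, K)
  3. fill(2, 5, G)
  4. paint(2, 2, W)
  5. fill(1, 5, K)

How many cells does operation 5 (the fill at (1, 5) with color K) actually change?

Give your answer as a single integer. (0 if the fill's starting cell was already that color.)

Answer: 42

Derivation:
After op 1 paint(3,4,B):
KKKKKKK
KKKKKKK
KKKKKKK
RKKKBKK
KKKKWWK
KKKWWWK
KKKWWWK
KKKWWWK
After op 2 paint(2,5,K):
KKKKKKK
KKKKKKK
KKKKKKK
RKKKBKK
KKKKWWK
KKKWWWK
KKKWWWK
KKKWWWK
After op 3 fill(2,5,G) [43 cells changed]:
GGGGGGG
GGGGGGG
GGGGGGG
RGGGBGG
GGGGWWG
GGGWWWG
GGGWWWG
GGGWWWG
After op 4 paint(2,2,W):
GGGGGGG
GGGGGGG
GGWGGGG
RGGGBGG
GGGGWWG
GGGWWWG
GGGWWWG
GGGWWWG
After op 5 fill(1,5,K) [42 cells changed]:
KKKKKKK
KKKKKKK
KKWKKKK
RKKKBKK
KKKKWWK
KKKWWWK
KKKWWWK
KKKWWWK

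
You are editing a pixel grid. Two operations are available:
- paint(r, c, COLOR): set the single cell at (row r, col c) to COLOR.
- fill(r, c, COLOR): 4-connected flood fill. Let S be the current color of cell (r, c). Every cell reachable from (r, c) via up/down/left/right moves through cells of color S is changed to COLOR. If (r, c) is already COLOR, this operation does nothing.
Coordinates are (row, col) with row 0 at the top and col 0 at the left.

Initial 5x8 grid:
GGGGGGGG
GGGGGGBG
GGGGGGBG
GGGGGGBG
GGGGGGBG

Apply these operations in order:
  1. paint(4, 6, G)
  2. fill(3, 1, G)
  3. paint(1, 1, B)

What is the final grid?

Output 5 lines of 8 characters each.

After op 1 paint(4,6,G):
GGGGGGGG
GGGGGGBG
GGGGGGBG
GGGGGGBG
GGGGGGGG
After op 2 fill(3,1,G) [0 cells changed]:
GGGGGGGG
GGGGGGBG
GGGGGGBG
GGGGGGBG
GGGGGGGG
After op 3 paint(1,1,B):
GGGGGGGG
GBGGGGBG
GGGGGGBG
GGGGGGBG
GGGGGGGG

Answer: GGGGGGGG
GBGGGGBG
GGGGGGBG
GGGGGGBG
GGGGGGGG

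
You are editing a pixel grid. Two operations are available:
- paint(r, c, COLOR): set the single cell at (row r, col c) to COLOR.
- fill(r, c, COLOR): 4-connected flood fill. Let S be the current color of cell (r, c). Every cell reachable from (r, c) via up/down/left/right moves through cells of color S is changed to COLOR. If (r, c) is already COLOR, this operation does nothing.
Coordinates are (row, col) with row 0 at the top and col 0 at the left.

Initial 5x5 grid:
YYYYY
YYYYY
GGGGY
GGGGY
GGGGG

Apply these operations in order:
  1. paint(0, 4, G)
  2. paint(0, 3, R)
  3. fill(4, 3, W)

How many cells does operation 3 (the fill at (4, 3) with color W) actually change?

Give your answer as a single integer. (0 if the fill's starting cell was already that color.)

After op 1 paint(0,4,G):
YYYYG
YYYYY
GGGGY
GGGGY
GGGGG
After op 2 paint(0,3,R):
YYYRG
YYYYY
GGGGY
GGGGY
GGGGG
After op 3 fill(4,3,W) [13 cells changed]:
YYYRG
YYYYY
WWWWY
WWWWY
WWWWW

Answer: 13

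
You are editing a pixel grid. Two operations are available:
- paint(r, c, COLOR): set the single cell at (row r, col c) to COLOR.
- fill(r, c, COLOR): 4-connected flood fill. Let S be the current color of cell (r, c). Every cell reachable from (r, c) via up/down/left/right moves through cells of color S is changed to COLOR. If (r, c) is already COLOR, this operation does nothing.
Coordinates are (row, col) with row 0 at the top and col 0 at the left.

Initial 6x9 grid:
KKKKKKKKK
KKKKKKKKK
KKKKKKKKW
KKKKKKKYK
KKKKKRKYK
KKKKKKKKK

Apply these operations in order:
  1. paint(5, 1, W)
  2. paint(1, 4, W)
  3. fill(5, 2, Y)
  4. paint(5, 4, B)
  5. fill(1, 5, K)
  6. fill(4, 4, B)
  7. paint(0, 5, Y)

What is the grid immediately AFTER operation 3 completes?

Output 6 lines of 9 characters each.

Answer: YYYYYYYYY
YYYYWYYYY
YYYYYYYYW
YYYYYYYYY
YYYYYRYYY
YWYYYYYYY

Derivation:
After op 1 paint(5,1,W):
KKKKKKKKK
KKKKKKKKK
KKKKKKKKW
KKKKKKKYK
KKKKKRKYK
KWKKKKKKK
After op 2 paint(1,4,W):
KKKKKKKKK
KKKKWKKKK
KKKKKKKKW
KKKKKKKYK
KKKKKRKYK
KWKKKKKKK
After op 3 fill(5,2,Y) [48 cells changed]:
YYYYYYYYY
YYYYWYYYY
YYYYYYYYW
YYYYYYYYY
YYYYYRYYY
YWYYYYYYY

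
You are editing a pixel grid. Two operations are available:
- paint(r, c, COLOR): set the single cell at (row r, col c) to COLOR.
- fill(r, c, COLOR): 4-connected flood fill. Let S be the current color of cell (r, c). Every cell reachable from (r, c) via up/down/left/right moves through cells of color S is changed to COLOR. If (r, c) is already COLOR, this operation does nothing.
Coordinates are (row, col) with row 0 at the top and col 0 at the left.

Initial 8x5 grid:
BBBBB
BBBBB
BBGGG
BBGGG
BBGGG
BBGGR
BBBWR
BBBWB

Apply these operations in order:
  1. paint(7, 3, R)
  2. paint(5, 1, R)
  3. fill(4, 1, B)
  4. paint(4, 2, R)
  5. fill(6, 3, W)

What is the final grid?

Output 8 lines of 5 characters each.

Answer: BBBBB
BBBBB
BBGGG
BBGGG
BBRGG
BRGGR
BBBWR
BBBRB

Derivation:
After op 1 paint(7,3,R):
BBBBB
BBBBB
BBGGG
BBGGG
BBGGG
BBGGR
BBBWR
BBBRB
After op 2 paint(5,1,R):
BBBBB
BBBBB
BBGGG
BBGGG
BBGGG
BRGGR
BBBWR
BBBRB
After op 3 fill(4,1,B) [0 cells changed]:
BBBBB
BBBBB
BBGGG
BBGGG
BBGGG
BRGGR
BBBWR
BBBRB
After op 4 paint(4,2,R):
BBBBB
BBBBB
BBGGG
BBGGG
BBRGG
BRGGR
BBBWR
BBBRB
After op 5 fill(6,3,W) [0 cells changed]:
BBBBB
BBBBB
BBGGG
BBGGG
BBRGG
BRGGR
BBBWR
BBBRB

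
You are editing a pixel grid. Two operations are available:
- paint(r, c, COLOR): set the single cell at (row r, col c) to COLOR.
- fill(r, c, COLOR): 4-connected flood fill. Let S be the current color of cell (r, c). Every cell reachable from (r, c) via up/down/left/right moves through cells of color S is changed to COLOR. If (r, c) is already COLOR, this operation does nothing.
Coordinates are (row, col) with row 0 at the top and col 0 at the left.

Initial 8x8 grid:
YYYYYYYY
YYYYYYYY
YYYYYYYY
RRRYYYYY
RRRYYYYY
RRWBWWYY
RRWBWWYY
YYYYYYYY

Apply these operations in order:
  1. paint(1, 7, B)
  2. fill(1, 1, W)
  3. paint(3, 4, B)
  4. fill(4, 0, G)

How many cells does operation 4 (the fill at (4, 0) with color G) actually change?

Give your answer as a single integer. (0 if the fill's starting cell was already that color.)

Answer: 10

Derivation:
After op 1 paint(1,7,B):
YYYYYYYY
YYYYYYYB
YYYYYYYY
RRRYYYYY
RRRYYYYY
RRWBWWYY
RRWBWWYY
YYYYYYYY
After op 2 fill(1,1,W) [45 cells changed]:
WWWWWWWW
WWWWWWWB
WWWWWWWW
RRRWWWWW
RRRWWWWW
RRWBWWWW
RRWBWWWW
WWWWWWWW
After op 3 paint(3,4,B):
WWWWWWWW
WWWWWWWB
WWWWWWWW
RRRWBWWW
RRRWWWWW
RRWBWWWW
RRWBWWWW
WWWWWWWW
After op 4 fill(4,0,G) [10 cells changed]:
WWWWWWWW
WWWWWWWB
WWWWWWWW
GGGWBWWW
GGGWWWWW
GGWBWWWW
GGWBWWWW
WWWWWWWW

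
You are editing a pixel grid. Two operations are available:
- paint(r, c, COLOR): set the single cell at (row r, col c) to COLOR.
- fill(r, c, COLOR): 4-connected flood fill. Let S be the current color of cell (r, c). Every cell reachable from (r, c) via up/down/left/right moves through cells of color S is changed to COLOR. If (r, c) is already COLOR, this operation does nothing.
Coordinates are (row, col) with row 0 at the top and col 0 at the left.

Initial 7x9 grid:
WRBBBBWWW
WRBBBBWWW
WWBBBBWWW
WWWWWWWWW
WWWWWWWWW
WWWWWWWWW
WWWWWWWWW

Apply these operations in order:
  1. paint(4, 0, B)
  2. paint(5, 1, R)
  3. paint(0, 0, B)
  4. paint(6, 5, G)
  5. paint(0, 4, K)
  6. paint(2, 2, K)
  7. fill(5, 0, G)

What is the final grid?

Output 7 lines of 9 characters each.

After op 1 paint(4,0,B):
WRBBBBWWW
WRBBBBWWW
WWBBBBWWW
WWWWWWWWW
BWWWWWWWW
WWWWWWWWW
WWWWWWWWW
After op 2 paint(5,1,R):
WRBBBBWWW
WRBBBBWWW
WWBBBBWWW
WWWWWWWWW
BWWWWWWWW
WRWWWWWWW
WWWWWWWWW
After op 3 paint(0,0,B):
BRBBBBWWW
WRBBBBWWW
WWBBBBWWW
WWWWWWWWW
BWWWWWWWW
WRWWWWWWW
WWWWWWWWW
After op 4 paint(6,5,G):
BRBBBBWWW
WRBBBBWWW
WWBBBBWWW
WWWWWWWWW
BWWWWWWWW
WRWWWWWWW
WWWWWGWWW
After op 5 paint(0,4,K):
BRBBKBWWW
WRBBBBWWW
WWBBBBWWW
WWWWWWWWW
BWWWWWWWW
WRWWWWWWW
WWWWWGWWW
After op 6 paint(2,2,K):
BRBBKBWWW
WRBBBBWWW
WWKBBBWWW
WWWWWWWWW
BWWWWWWWW
WRWWWWWWW
WWWWWGWWW
After op 7 fill(5,0,G) [45 cells changed]:
BRBBKBGGG
GRBBBBGGG
GGKBBBGGG
GGGGGGGGG
BGGGGGGGG
GRGGGGGGG
GGGGGGGGG

Answer: BRBBKBGGG
GRBBBBGGG
GGKBBBGGG
GGGGGGGGG
BGGGGGGGG
GRGGGGGGG
GGGGGGGGG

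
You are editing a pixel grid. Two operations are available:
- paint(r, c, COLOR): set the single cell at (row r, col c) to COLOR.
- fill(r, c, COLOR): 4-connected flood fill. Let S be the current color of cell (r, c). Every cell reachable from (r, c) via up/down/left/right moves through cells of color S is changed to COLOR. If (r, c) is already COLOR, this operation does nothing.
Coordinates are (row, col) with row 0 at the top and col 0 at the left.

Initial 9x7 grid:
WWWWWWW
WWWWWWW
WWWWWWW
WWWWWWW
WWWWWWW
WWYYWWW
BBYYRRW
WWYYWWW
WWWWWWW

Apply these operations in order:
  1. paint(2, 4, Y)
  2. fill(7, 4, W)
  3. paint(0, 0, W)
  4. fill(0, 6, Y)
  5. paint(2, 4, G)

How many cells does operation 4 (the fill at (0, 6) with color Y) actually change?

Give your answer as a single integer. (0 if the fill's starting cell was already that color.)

After op 1 paint(2,4,Y):
WWWWWWW
WWWWWWW
WWWWYWW
WWWWWWW
WWWWWWW
WWYYWWW
BBYYRRW
WWYYWWW
WWWWWWW
After op 2 fill(7,4,W) [0 cells changed]:
WWWWWWW
WWWWWWW
WWWWYWW
WWWWWWW
WWWWWWW
WWYYWWW
BBYYRRW
WWYYWWW
WWWWWWW
After op 3 paint(0,0,W):
WWWWWWW
WWWWWWW
WWWWYWW
WWWWWWW
WWWWWWW
WWYYWWW
BBYYRRW
WWYYWWW
WWWWWWW
After op 4 fill(0,6,Y) [52 cells changed]:
YYYYYYY
YYYYYYY
YYYYYYY
YYYYYYY
YYYYYYY
YYYYYYY
BBYYRRY
YYYYYYY
YYYYYYY

Answer: 52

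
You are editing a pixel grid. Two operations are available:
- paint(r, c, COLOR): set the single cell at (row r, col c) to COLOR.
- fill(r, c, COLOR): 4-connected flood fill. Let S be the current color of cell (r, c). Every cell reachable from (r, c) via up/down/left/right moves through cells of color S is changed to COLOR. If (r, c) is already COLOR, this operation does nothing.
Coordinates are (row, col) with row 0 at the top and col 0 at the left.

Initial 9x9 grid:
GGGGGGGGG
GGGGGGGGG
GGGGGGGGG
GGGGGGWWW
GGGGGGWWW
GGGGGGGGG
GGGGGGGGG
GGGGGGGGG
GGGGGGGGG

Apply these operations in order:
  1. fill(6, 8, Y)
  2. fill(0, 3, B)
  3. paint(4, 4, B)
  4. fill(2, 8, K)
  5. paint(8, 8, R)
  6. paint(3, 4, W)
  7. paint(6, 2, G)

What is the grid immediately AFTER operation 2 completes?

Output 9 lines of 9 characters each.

Answer: BBBBBBBBB
BBBBBBBBB
BBBBBBBBB
BBBBBBWWW
BBBBBBWWW
BBBBBBBBB
BBBBBBBBB
BBBBBBBBB
BBBBBBBBB

Derivation:
After op 1 fill(6,8,Y) [75 cells changed]:
YYYYYYYYY
YYYYYYYYY
YYYYYYYYY
YYYYYYWWW
YYYYYYWWW
YYYYYYYYY
YYYYYYYYY
YYYYYYYYY
YYYYYYYYY
After op 2 fill(0,3,B) [75 cells changed]:
BBBBBBBBB
BBBBBBBBB
BBBBBBBBB
BBBBBBWWW
BBBBBBWWW
BBBBBBBBB
BBBBBBBBB
BBBBBBBBB
BBBBBBBBB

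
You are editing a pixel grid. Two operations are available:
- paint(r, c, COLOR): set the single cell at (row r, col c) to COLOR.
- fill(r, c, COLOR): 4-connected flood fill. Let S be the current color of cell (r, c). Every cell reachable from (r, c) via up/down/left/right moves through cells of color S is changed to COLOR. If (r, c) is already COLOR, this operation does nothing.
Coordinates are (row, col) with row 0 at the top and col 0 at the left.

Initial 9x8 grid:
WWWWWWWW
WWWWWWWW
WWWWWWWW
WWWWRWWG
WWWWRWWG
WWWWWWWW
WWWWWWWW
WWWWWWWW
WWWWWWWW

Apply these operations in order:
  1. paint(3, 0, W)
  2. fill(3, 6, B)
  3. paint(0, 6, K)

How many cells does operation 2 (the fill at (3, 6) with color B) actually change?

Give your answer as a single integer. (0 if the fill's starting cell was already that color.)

Answer: 68

Derivation:
After op 1 paint(3,0,W):
WWWWWWWW
WWWWWWWW
WWWWWWWW
WWWWRWWG
WWWWRWWG
WWWWWWWW
WWWWWWWW
WWWWWWWW
WWWWWWWW
After op 2 fill(3,6,B) [68 cells changed]:
BBBBBBBB
BBBBBBBB
BBBBBBBB
BBBBRBBG
BBBBRBBG
BBBBBBBB
BBBBBBBB
BBBBBBBB
BBBBBBBB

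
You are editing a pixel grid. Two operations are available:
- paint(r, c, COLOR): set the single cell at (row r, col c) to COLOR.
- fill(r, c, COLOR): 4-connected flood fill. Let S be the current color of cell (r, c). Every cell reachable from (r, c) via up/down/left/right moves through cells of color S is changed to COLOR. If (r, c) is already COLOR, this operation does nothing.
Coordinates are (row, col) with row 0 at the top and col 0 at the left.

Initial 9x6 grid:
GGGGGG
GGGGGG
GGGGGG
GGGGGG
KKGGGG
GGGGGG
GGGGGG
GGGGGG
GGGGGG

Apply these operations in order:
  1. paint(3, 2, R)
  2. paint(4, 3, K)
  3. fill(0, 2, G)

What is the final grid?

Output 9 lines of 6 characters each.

Answer: GGGGGG
GGGGGG
GGGGGG
GGRGGG
KKGKGG
GGGGGG
GGGGGG
GGGGGG
GGGGGG

Derivation:
After op 1 paint(3,2,R):
GGGGGG
GGGGGG
GGGGGG
GGRGGG
KKGGGG
GGGGGG
GGGGGG
GGGGGG
GGGGGG
After op 2 paint(4,3,K):
GGGGGG
GGGGGG
GGGGGG
GGRGGG
KKGKGG
GGGGGG
GGGGGG
GGGGGG
GGGGGG
After op 3 fill(0,2,G) [0 cells changed]:
GGGGGG
GGGGGG
GGGGGG
GGRGGG
KKGKGG
GGGGGG
GGGGGG
GGGGGG
GGGGGG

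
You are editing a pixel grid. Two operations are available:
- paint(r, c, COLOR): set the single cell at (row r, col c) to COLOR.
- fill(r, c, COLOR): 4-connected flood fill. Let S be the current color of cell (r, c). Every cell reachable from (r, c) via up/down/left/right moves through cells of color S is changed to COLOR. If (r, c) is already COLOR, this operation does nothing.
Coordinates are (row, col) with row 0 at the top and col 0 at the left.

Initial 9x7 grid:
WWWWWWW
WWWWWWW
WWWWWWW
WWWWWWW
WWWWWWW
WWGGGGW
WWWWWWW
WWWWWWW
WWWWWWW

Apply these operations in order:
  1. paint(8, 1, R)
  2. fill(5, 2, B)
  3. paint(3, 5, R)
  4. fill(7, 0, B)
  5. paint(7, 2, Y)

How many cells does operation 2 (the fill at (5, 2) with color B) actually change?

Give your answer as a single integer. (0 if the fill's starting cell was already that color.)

After op 1 paint(8,1,R):
WWWWWWW
WWWWWWW
WWWWWWW
WWWWWWW
WWWWWWW
WWGGGGW
WWWWWWW
WWWWWWW
WRWWWWW
After op 2 fill(5,2,B) [4 cells changed]:
WWWWWWW
WWWWWWW
WWWWWWW
WWWWWWW
WWWWWWW
WWBBBBW
WWWWWWW
WWWWWWW
WRWWWWW

Answer: 4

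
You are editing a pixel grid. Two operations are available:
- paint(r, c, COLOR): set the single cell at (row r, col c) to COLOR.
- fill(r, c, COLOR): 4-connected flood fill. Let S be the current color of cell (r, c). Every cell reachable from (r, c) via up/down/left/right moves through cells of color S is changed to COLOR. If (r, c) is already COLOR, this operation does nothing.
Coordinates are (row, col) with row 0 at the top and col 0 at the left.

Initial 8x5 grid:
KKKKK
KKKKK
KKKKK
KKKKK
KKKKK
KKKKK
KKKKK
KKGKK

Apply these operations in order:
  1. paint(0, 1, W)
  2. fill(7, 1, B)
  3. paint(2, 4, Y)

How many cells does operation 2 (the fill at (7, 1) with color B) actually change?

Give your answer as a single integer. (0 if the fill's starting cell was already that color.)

After op 1 paint(0,1,W):
KWKKK
KKKKK
KKKKK
KKKKK
KKKKK
KKKKK
KKKKK
KKGKK
After op 2 fill(7,1,B) [38 cells changed]:
BWBBB
BBBBB
BBBBB
BBBBB
BBBBB
BBBBB
BBBBB
BBGBB

Answer: 38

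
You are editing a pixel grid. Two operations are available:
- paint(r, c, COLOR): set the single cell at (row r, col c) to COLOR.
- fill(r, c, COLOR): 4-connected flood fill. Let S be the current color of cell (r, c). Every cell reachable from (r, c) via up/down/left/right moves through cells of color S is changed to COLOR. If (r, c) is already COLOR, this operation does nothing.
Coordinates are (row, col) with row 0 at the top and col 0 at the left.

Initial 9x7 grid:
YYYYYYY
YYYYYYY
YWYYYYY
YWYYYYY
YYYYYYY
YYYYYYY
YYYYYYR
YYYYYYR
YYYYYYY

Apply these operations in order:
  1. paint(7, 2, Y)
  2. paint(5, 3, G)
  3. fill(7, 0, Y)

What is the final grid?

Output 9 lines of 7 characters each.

Answer: YYYYYYY
YYYYYYY
YWYYYYY
YWYYYYY
YYYYYYY
YYYGYYY
YYYYYYR
YYYYYYR
YYYYYYY

Derivation:
After op 1 paint(7,2,Y):
YYYYYYY
YYYYYYY
YWYYYYY
YWYYYYY
YYYYYYY
YYYYYYY
YYYYYYR
YYYYYYR
YYYYYYY
After op 2 paint(5,3,G):
YYYYYYY
YYYYYYY
YWYYYYY
YWYYYYY
YYYYYYY
YYYGYYY
YYYYYYR
YYYYYYR
YYYYYYY
After op 3 fill(7,0,Y) [0 cells changed]:
YYYYYYY
YYYYYYY
YWYYYYY
YWYYYYY
YYYYYYY
YYYGYYY
YYYYYYR
YYYYYYR
YYYYYYY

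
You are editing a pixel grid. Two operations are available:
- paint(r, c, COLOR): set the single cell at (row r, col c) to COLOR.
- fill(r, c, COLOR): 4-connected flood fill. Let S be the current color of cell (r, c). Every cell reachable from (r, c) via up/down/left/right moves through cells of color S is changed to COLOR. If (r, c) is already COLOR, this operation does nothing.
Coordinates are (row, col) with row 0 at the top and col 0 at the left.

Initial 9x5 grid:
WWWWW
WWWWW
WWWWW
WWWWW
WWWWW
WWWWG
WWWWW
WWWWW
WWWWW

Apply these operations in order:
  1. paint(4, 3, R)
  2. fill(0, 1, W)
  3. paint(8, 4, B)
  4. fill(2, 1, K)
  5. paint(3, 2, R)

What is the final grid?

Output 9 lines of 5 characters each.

After op 1 paint(4,3,R):
WWWWW
WWWWW
WWWWW
WWWWW
WWWRW
WWWWG
WWWWW
WWWWW
WWWWW
After op 2 fill(0,1,W) [0 cells changed]:
WWWWW
WWWWW
WWWWW
WWWWW
WWWRW
WWWWG
WWWWW
WWWWW
WWWWW
After op 3 paint(8,4,B):
WWWWW
WWWWW
WWWWW
WWWWW
WWWRW
WWWWG
WWWWW
WWWWW
WWWWB
After op 4 fill(2,1,K) [42 cells changed]:
KKKKK
KKKKK
KKKKK
KKKKK
KKKRK
KKKKG
KKKKK
KKKKK
KKKKB
After op 5 paint(3,2,R):
KKKKK
KKKKK
KKKKK
KKRKK
KKKRK
KKKKG
KKKKK
KKKKK
KKKKB

Answer: KKKKK
KKKKK
KKKKK
KKRKK
KKKRK
KKKKG
KKKKK
KKKKK
KKKKB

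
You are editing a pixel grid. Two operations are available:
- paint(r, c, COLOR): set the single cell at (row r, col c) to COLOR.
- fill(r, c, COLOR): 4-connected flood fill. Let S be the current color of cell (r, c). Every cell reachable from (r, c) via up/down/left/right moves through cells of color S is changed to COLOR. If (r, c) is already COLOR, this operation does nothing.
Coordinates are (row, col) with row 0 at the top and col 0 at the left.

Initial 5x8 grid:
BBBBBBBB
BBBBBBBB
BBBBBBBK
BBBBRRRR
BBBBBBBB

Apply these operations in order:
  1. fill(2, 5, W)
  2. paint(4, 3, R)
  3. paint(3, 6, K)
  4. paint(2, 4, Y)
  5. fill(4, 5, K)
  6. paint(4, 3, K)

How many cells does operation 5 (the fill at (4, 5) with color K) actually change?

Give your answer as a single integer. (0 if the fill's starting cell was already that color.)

After op 1 fill(2,5,W) [35 cells changed]:
WWWWWWWW
WWWWWWWW
WWWWWWWK
WWWWRRRR
WWWWWWWW
After op 2 paint(4,3,R):
WWWWWWWW
WWWWWWWW
WWWWWWWK
WWWWRRRR
WWWRWWWW
After op 3 paint(3,6,K):
WWWWWWWW
WWWWWWWW
WWWWWWWK
WWWWRRKR
WWWRWWWW
After op 4 paint(2,4,Y):
WWWWWWWW
WWWWWWWW
WWWWYWWK
WWWWRRKR
WWWRWWWW
After op 5 fill(4,5,K) [4 cells changed]:
WWWWWWWW
WWWWWWWW
WWWWYWWK
WWWWRRKR
WWWRKKKK

Answer: 4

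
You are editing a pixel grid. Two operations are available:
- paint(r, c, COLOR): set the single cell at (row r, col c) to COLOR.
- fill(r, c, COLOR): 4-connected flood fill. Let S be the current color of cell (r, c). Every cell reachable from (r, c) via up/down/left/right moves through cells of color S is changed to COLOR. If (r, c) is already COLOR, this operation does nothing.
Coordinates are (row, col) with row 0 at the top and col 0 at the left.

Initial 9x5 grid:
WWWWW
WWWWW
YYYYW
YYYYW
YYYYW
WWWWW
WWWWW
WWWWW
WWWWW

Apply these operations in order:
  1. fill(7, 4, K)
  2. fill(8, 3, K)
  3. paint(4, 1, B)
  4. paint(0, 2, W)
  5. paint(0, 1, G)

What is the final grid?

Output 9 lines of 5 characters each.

After op 1 fill(7,4,K) [33 cells changed]:
KKKKK
KKKKK
YYYYK
YYYYK
YYYYK
KKKKK
KKKKK
KKKKK
KKKKK
After op 2 fill(8,3,K) [0 cells changed]:
KKKKK
KKKKK
YYYYK
YYYYK
YYYYK
KKKKK
KKKKK
KKKKK
KKKKK
After op 3 paint(4,1,B):
KKKKK
KKKKK
YYYYK
YYYYK
YBYYK
KKKKK
KKKKK
KKKKK
KKKKK
After op 4 paint(0,2,W):
KKWKK
KKKKK
YYYYK
YYYYK
YBYYK
KKKKK
KKKKK
KKKKK
KKKKK
After op 5 paint(0,1,G):
KGWKK
KKKKK
YYYYK
YYYYK
YBYYK
KKKKK
KKKKK
KKKKK
KKKKK

Answer: KGWKK
KKKKK
YYYYK
YYYYK
YBYYK
KKKKK
KKKKK
KKKKK
KKKKK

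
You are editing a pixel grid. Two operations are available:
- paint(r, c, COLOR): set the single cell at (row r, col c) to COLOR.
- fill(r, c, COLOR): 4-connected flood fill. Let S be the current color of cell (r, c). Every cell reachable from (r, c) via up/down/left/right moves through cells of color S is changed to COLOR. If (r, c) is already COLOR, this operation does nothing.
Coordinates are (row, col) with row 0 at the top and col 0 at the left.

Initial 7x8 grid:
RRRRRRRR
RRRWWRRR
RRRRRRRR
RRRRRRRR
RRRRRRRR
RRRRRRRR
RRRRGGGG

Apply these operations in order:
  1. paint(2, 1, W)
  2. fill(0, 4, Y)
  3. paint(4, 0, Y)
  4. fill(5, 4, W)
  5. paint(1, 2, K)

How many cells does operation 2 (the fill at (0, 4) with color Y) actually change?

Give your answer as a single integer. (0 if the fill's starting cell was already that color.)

After op 1 paint(2,1,W):
RRRRRRRR
RRRWWRRR
RWRRRRRR
RRRRRRRR
RRRRRRRR
RRRRRRRR
RRRRGGGG
After op 2 fill(0,4,Y) [49 cells changed]:
YYYYYYYY
YYYWWYYY
YWYYYYYY
YYYYYYYY
YYYYYYYY
YYYYYYYY
YYYYGGGG

Answer: 49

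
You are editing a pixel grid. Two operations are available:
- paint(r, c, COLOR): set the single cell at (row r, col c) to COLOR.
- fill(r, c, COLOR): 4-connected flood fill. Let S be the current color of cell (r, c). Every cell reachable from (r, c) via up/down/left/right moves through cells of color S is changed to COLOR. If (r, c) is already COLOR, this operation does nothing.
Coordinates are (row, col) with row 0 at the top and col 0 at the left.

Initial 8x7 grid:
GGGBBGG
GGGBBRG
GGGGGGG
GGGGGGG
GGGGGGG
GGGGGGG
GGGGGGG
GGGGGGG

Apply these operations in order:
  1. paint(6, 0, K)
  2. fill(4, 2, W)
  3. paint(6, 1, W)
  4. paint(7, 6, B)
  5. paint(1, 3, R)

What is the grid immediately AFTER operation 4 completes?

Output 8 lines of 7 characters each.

After op 1 paint(6,0,K):
GGGBBGG
GGGBBRG
GGGGGGG
GGGGGGG
GGGGGGG
GGGGGGG
KGGGGGG
GGGGGGG
After op 2 fill(4,2,W) [50 cells changed]:
WWWBBWW
WWWBBRW
WWWWWWW
WWWWWWW
WWWWWWW
WWWWWWW
KWWWWWW
WWWWWWW
After op 3 paint(6,1,W):
WWWBBWW
WWWBBRW
WWWWWWW
WWWWWWW
WWWWWWW
WWWWWWW
KWWWWWW
WWWWWWW
After op 4 paint(7,6,B):
WWWBBWW
WWWBBRW
WWWWWWW
WWWWWWW
WWWWWWW
WWWWWWW
KWWWWWW
WWWWWWB

Answer: WWWBBWW
WWWBBRW
WWWWWWW
WWWWWWW
WWWWWWW
WWWWWWW
KWWWWWW
WWWWWWB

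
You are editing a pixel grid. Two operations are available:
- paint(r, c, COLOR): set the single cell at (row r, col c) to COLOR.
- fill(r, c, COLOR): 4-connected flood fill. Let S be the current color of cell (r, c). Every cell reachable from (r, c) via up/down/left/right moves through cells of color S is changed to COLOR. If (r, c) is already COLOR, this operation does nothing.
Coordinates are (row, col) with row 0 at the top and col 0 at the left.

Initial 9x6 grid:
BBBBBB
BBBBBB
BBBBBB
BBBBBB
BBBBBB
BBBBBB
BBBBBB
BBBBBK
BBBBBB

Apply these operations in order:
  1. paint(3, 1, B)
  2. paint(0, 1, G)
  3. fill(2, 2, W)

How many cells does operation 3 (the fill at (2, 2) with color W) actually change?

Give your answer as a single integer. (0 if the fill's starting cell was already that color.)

After op 1 paint(3,1,B):
BBBBBB
BBBBBB
BBBBBB
BBBBBB
BBBBBB
BBBBBB
BBBBBB
BBBBBK
BBBBBB
After op 2 paint(0,1,G):
BGBBBB
BBBBBB
BBBBBB
BBBBBB
BBBBBB
BBBBBB
BBBBBB
BBBBBK
BBBBBB
After op 3 fill(2,2,W) [52 cells changed]:
WGWWWW
WWWWWW
WWWWWW
WWWWWW
WWWWWW
WWWWWW
WWWWWW
WWWWWK
WWWWWW

Answer: 52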